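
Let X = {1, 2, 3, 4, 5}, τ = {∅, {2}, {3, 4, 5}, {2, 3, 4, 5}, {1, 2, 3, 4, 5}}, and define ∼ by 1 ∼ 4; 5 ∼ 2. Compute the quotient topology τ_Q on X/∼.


X/∼ = {[1=4], [2=5], [3]}; |τ_Q| = 2.

Equivalence classes: [1=4], [2=5], [3].
Quotient map π: X → X/∼ sends 1 ↦ [1=4], 2 ↦ [2=5], 3 ↦ [3], 4 ↦ [1=4], 5 ↦ [2=5].
For each subset V ⊆ X/∼, compute π^{-1}(V) ⊆ X and check whether π^{-1}(V) ∈ τ. V is open in τ_Q iff π^{-1}(V) ∈ τ.
  V = {}: π^{-1}(V) = ∅ ∈ τ ✓.
  V = {[1=4]}: π^{-1}(V) = {1, 4} ∉ τ ✗.
  V = {[2=5]}: π^{-1}(V) = {2, 5} ∉ τ ✗.
  V = {[1=4], [2=5]}: π^{-1}(V) = {1, 2, 4, 5} ∉ τ ✗.
  V = {[3]}: π^{-1}(V) = {3} ∉ τ ✗.
  V = {[1=4], [3]}: π^{-1}(V) = {1, 3, 4} ∉ τ ✗.
  V = {[2=5], [3]}: π^{-1}(V) = {2, 3, 5} ∉ τ ✗.
  V = {[1=4], [2=5], [3]}: π^{-1}(V) = {1, 2, 3, 4, 5} ∈ τ ✓.
Open sets in the quotient: τ_Q = {{}, {[1=4], [2=5], [3]}} (2 elements).


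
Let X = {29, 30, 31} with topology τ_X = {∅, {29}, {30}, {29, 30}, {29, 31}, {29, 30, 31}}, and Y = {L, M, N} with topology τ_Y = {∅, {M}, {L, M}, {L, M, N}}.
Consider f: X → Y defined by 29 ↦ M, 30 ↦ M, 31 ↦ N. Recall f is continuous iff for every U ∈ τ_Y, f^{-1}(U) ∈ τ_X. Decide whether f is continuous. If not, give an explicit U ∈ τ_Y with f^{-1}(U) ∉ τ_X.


f IS continuous.

Compute f^{-1}(U) for each U ∈ τ_Y:
  U = ∅: f^{-1}(U) = ∅ ∈ τ_X ✓.
  U = {M}: f^{-1}(U) = {29, 30} ∈ τ_X ✓.
  U = {L, M}: f^{-1}(U) = {29, 30} ∈ τ_X ✓.
  U = {L, M, N}: f^{-1}(U) = {29, 30, 31} ∈ τ_X ✓.
Every preimage lies in τ_X, so f IS continuous.


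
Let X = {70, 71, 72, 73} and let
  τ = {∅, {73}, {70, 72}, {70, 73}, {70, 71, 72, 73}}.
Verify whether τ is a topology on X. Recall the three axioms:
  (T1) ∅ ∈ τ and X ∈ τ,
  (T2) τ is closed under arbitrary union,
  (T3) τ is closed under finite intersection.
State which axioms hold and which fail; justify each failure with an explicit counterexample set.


τ is NOT a topology on X.

Axiom (T1): ∅ ∈ τ? Yes; X ∈ τ? Yes.
Axiom (T2/T3): check pairwise unions and intersections of members of τ.
Counterexample for (T2): {73} ∪ {70, 72} = {70, 72, 73} ∉ τ. Therefore τ is NOT a topology.


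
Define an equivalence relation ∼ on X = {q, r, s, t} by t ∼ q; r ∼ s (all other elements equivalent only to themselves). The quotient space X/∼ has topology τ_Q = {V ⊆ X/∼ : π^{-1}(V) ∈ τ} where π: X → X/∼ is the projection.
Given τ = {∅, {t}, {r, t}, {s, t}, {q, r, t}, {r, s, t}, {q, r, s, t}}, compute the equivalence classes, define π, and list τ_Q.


X/∼ = {[q=t], [r=s]}; |τ_Q| = 2.

Equivalence classes: [q=t], [r=s].
Quotient map π: X → X/∼ sends q ↦ [q=t], r ↦ [r=s], s ↦ [r=s], t ↦ [q=t].
For each subset V ⊆ X/∼, compute π^{-1}(V) ⊆ X and check whether π^{-1}(V) ∈ τ. V is open in τ_Q iff π^{-1}(V) ∈ τ.
  V = {}: π^{-1}(V) = ∅ ∈ τ ✓.
  V = {[q=t]}: π^{-1}(V) = {q, t} ∉ τ ✗.
  V = {[r=s]}: π^{-1}(V) = {r, s} ∉ τ ✗.
  V = {[q=t], [r=s]}: π^{-1}(V) = {q, r, s, t} ∈ τ ✓.
Open sets in the quotient: τ_Q = {{}, {[q=t], [r=s]}} (2 elements).


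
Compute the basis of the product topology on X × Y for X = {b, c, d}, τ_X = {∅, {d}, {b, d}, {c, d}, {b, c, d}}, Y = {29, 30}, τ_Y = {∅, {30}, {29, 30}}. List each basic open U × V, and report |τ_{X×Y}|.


Basis B = {∅ × ∅, {d} × {30}, {b, d} × {30}, {c, d} × {30}, {d} × {29, 30}, {b, c, d} × {30}, {b, d} × {29, 30}, {c, d} × {29, 30}, {b, c, d} × {29, 30}}; |τ_{X×Y}| = 14.

Enumerate products U × V with U ∈ τ_X, V ∈ τ_Y (deduplicated):
  ∅ × ∅ = {} (∅)
  {d} × {30} = {(d,30)}
  {b, d} × {30} = {(b,30), (d,30)}
  {c, d} × {30} = {(c,30), (d,30)}
  {d} × {29, 30} = {(d,29), (d,30)}
  {b, c, d} × {30} = {(b,30), (c,30), (d,30)}
  {b, d} × {29, 30} = {(b,29), (b,30), (d,29), (d,30)}
  {c, d} × {29, 30} = {(c,29), (c,30), (d,29), (d,30)}
  {b, c, d} × {29, 30} = {(b,29), (b,30), (c,29), (c,30), (d,29), (d,30)}
These 9 distinct sets form the basis B.
Close under arbitrary unions to get τ_{X×Y}; counting gives |τ_{X×Y}| = 14.


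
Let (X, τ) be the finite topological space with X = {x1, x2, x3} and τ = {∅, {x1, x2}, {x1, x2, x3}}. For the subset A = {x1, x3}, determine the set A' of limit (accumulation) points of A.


A' = {x2, x3}

For each x ∈ X, list the open sets U ∈ τ with x ∈ U, then check whether U ∩ (A ∖ {x}) ≠ ∅ for every such U.
  x = x1: open {x1, x2} ∋ x has {x1, x2} ∩ (A ∖ {x1}) = ∅, so x is NOT a limit point.
  x = x2: opens ∋ x are {x1, x2}, {x1, x2, x3}; each meets A ∖ {x2}, so x IS a limit point.
  x = x3: opens ∋ x are {x1, x2, x3}; each meets A ∖ {x3}, so x IS a limit point.
Collecting: A' = {x2, x3}.


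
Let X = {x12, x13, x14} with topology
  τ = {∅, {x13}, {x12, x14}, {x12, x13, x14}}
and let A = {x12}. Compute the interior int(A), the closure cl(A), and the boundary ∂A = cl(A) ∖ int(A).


int(A) = ∅, cl(A) = {x12, x14}, ∂A = {x12, x14}.

Closed sets in (X, τ) are complements of opens:
  closed(X, τ) = {∅, {x13}, {x12, x14}, {x12, x13, x14}}.
int(A) = ⋃ {U ∈ τ : U ⊆ A}. Opens contained in A: ∅.
Taking the union of these: int(A) = ∅.
cl(A) = ⋂ {C closed : A ⊆ C}. Closed sets containing A: {x12, x14}, {x12, x13, x14}.
Intersecting these: cl(A) = {x12, x14}.
∂A = cl(A) ∖ int(A) = {x12, x14} ∖ ∅ = {x12, x14}.


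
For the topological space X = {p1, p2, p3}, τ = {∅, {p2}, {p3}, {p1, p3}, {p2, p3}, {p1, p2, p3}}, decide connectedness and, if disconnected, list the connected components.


(X, τ) is disconnected; components = [{p2}, {p1, p3}].

Find clopen sets (U ∈ τ with X ∖ U ∈ τ):
  U = ∅, X ∖ U = {p1, p2, p3} — both open, so U is clopen.
  U = {p2}, X ∖ U = {p1, p3} — both open, so U is clopen.
  U = {p1, p3}, X ∖ U = {p2} — both open, so U is clopen.
  U = {p1, p2, p3}, X ∖ U = ∅ — both open, so U is clopen.
Nontrivial clopen(s) exist: e.g. {p2}. So (X, τ) is disconnected.
Compute connected components by grouping points that agree on all clopens:
  component: {p2}
  component: {p1, p3}


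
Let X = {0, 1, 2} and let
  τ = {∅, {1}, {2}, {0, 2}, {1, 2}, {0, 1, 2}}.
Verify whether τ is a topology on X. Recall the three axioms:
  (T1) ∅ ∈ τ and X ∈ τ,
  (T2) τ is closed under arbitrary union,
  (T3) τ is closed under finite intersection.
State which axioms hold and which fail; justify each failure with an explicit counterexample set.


τ IS a topology on X.

Axiom (T1): ∅ ∈ τ? Yes; X ∈ τ? Yes.
Axiom (T2/T3): check pairwise unions and intersections of members of τ.
All pairwise intersections and unions checked — each lies in τ. Therefore τ satisfies (T1), (T2), (T3): it IS a topology on X.


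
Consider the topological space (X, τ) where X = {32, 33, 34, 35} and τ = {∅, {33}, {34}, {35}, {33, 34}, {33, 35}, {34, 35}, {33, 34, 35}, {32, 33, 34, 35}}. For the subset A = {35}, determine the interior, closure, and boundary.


int(A) = {35}, cl(A) = {32, 35}, ∂A = {32}.

Closed sets in (X, τ) are complements of opens:
  closed(X, τ) = {∅, {32}, {32, 33}, {32, 34}, {32, 35}, {32, 33, 34}, {32, 33, 35}, {32, 34, 35}, {32, 33, 34, 35}}.
int(A) = ⋃ {U ∈ τ : U ⊆ A}. Opens contained in A: ∅, {35}.
Taking the union of these: int(A) = {35}.
cl(A) = ⋂ {C closed : A ⊆ C}. Closed sets containing A: {32, 35}, {32, 33, 35}, {32, 34, 35}, {32, 33, 34, 35}.
Intersecting these: cl(A) = {32, 35}.
∂A = cl(A) ∖ int(A) = {32, 35} ∖ {35} = {32}.


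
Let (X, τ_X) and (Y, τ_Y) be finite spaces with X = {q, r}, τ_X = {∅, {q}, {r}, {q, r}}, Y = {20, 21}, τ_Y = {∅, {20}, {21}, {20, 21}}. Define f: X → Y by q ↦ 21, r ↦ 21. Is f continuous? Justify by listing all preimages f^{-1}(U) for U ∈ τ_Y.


f IS continuous.

Compute f^{-1}(U) for each U ∈ τ_Y:
  U = ∅: f^{-1}(U) = ∅ ∈ τ_X ✓.
  U = {20}: f^{-1}(U) = ∅ ∈ τ_X ✓.
  U = {21}: f^{-1}(U) = {q, r} ∈ τ_X ✓.
  U = {20, 21}: f^{-1}(U) = {q, r} ∈ τ_X ✓.
Every preimage lies in τ_X, so f IS continuous.


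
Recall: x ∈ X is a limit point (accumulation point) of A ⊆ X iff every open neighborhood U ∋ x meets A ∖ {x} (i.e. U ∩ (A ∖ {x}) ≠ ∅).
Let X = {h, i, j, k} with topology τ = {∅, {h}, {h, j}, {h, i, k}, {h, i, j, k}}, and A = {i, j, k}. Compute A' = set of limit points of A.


A' = {i, k}

For each x ∈ X, list the open sets U ∈ τ with x ∈ U, then check whether U ∩ (A ∖ {x}) ≠ ∅ for every such U.
  x = h: open {h} ∋ x has {h} ∩ (A ∖ {h}) = ∅, so x is NOT a limit point.
  x = i: opens ∋ x are {h, i, k}, {h, i, j, k}; each meets A ∖ {i}, so x IS a limit point.
  x = j: open {h, j} ∋ x has {h, j} ∩ (A ∖ {j}) = ∅, so x is NOT a limit point.
  x = k: opens ∋ x are {h, i, k}, {h, i, j, k}; each meets A ∖ {k}, so x IS a limit point.
Collecting: A' = {i, k}.


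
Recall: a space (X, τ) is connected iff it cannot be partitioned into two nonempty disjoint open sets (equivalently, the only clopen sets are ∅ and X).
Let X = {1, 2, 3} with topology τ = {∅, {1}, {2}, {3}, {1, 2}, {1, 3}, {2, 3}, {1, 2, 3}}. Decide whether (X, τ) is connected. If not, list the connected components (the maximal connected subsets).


(X, τ) is disconnected; components = [{1}, {2}, {3}].

Find clopen sets (U ∈ τ with X ∖ U ∈ τ):
  U = ∅, X ∖ U = {1, 2, 3} — both open, so U is clopen.
  U = {1}, X ∖ U = {2, 3} — both open, so U is clopen.
  U = {2}, X ∖ U = {1, 3} — both open, so U is clopen.
  U = {3}, X ∖ U = {1, 2} — both open, so U is clopen.
  U = {1, 2}, X ∖ U = {3} — both open, so U is clopen.
  U = {1, 3}, X ∖ U = {2} — both open, so U is clopen.
  U = {2, 3}, X ∖ U = {1} — both open, so U is clopen.
  U = {1, 2, 3}, X ∖ U = ∅ — both open, so U is clopen.
Nontrivial clopen(s) exist: e.g. {2}. So (X, τ) is disconnected.
Compute connected components by grouping points that agree on all clopens:
  component: {1}
  component: {2}
  component: {3}


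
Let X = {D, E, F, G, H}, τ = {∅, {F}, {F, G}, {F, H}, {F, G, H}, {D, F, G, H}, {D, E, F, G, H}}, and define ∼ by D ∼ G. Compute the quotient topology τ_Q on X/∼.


X/∼ = {[D=G], [E], [F], [H]}; |τ_Q| = 5.

Equivalence classes: [D=G], [E], [F], [H].
Quotient map π: X → X/∼ sends D ↦ [D=G], E ↦ [E], F ↦ [F], G ↦ [D=G], H ↦ [H].
For each subset V ⊆ X/∼, compute π^{-1}(V) ⊆ X and check whether π^{-1}(V) ∈ τ. V is open in τ_Q iff π^{-1}(V) ∈ τ.
  V = {}: π^{-1}(V) = ∅ ∈ τ ✓.
  V = {[D=G]}: π^{-1}(V) = {D, G} ∉ τ ✗.
  V = {[E]}: π^{-1}(V) = {E} ∉ τ ✗.
  V = {[D=G], [E]}: π^{-1}(V) = {D, E, G} ∉ τ ✗.
  V = {[F]}: π^{-1}(V) = {F} ∈ τ ✓.
  V = {[D=G], [F]}: π^{-1}(V) = {D, F, G} ∉ τ ✗.
  V = {[E], [F]}: π^{-1}(V) = {E, F} ∉ τ ✗.
  V = {[D=G], [E], [F]}: π^{-1}(V) = {D, E, F, G} ∉ τ ✗.
  V = {[H]}: π^{-1}(V) = {H} ∉ τ ✗.
  V = {[D=G], [H]}: π^{-1}(V) = {D, G, H} ∉ τ ✗.
  V = {[E], [H]}: π^{-1}(V) = {E, H} ∉ τ ✗.
  V = {[D=G], [E], [H]}: π^{-1}(V) = {D, E, G, H} ∉ τ ✗.
  V = {[F], [H]}: π^{-1}(V) = {F, H} ∈ τ ✓.
  V = {[D=G], [F], [H]}: π^{-1}(V) = {D, F, G, H} ∈ τ ✓.
  V = {[E], [F], [H]}: π^{-1}(V) = {E, F, H} ∉ τ ✗.
  V = {[D=G], [E], [F], [H]}: π^{-1}(V) = {D, E, F, G, H} ∈ τ ✓.
Open sets in the quotient: τ_Q = {{}, {[F]}, {[F], [H]}, {[D=G], [F], [H]}, {[D=G], [E], [F], [H]}} (5 elements).


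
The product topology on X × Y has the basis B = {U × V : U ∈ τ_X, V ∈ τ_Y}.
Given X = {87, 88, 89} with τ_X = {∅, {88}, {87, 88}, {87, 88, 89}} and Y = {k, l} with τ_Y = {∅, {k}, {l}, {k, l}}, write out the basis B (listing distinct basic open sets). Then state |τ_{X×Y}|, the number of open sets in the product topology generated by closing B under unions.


Basis B = {∅ × ∅, {88} × {k}, {88} × {l}, {87, 88} × {k}, {87, 88} × {l}, {88} × {k, l}, {87, 88, 89} × {k}, {87, 88, 89} × {l}, {87, 88} × {k, l}, {87, 88, 89} × {k, l}}; |τ_{X×Y}| = 16.

Enumerate products U × V with U ∈ τ_X, V ∈ τ_Y (deduplicated):
  ∅ × ∅ = {} (∅)
  {88} × {k} = {(88,k)}
  {88} × {l} = {(88,l)}
  {87, 88} × {k} = {(87,k), (88,k)}
  {87, 88} × {l} = {(87,l), (88,l)}
  {88} × {k, l} = {(88,k), (88,l)}
  {87, 88, 89} × {k} = {(87,k), (88,k), (89,k)}
  {87, 88, 89} × {l} = {(87,l), (88,l), (89,l)}
  {87, 88} × {k, l} = {(87,k), (87,l), (88,k), (88,l)}
  {87, 88, 89} × {k, l} = {(87,k), (87,l), (88,k), (88,l), (89,k), (89,l)}
These 10 distinct sets form the basis B.
Close under arbitrary unions to get τ_{X×Y}; counting gives |τ_{X×Y}| = 16.


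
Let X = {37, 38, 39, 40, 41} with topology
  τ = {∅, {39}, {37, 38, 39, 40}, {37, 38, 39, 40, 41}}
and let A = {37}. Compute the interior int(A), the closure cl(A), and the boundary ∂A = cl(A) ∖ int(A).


int(A) = ∅, cl(A) = {37, 38, 40, 41}, ∂A = {37, 38, 40, 41}.

Closed sets in (X, τ) are complements of opens:
  closed(X, τ) = {∅, {41}, {37, 38, 40, 41}, {37, 38, 39, 40, 41}}.
int(A) = ⋃ {U ∈ τ : U ⊆ A}. Opens contained in A: ∅.
Taking the union of these: int(A) = ∅.
cl(A) = ⋂ {C closed : A ⊆ C}. Closed sets containing A: {37, 38, 40, 41}, {37, 38, 39, 40, 41}.
Intersecting these: cl(A) = {37, 38, 40, 41}.
∂A = cl(A) ∖ int(A) = {37, 38, 40, 41} ∖ ∅ = {37, 38, 40, 41}.


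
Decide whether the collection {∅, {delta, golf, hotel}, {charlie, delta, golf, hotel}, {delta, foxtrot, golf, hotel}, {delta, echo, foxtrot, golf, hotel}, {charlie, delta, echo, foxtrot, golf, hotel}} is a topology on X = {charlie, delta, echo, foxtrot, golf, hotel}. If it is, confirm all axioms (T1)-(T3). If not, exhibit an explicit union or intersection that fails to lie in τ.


τ is NOT a topology on X.

Axiom (T1): ∅ ∈ τ? Yes; X ∈ τ? Yes.
Axiom (T2/T3): check pairwise unions and intersections of members of τ.
Counterexample for (T2): {charlie, delta, golf, hotel} ∪ {delta, foxtrot, golf, hotel} = {charlie, delta, foxtrot, golf, hotel} ∉ τ. Therefore τ is NOT a topology.


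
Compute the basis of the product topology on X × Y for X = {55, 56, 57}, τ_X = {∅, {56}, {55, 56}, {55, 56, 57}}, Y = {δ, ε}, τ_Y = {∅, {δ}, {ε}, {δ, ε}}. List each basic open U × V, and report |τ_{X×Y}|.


Basis B = {∅ × ∅, {56} × {δ}, {56} × {ε}, {55, 56} × {δ}, {55, 56} × {ε}, {56} × {δ, ε}, {55, 56, 57} × {δ}, {55, 56, 57} × {ε}, {55, 56} × {δ, ε}, {55, 56, 57} × {δ, ε}}; |τ_{X×Y}| = 16.

Enumerate products U × V with U ∈ τ_X, V ∈ τ_Y (deduplicated):
  ∅ × ∅ = {} (∅)
  {56} × {δ} = {(56,δ)}
  {56} × {ε} = {(56,ε)}
  {55, 56} × {δ} = {(55,δ), (56,δ)}
  {55, 56} × {ε} = {(55,ε), (56,ε)}
  {56} × {δ, ε} = {(56,δ), (56,ε)}
  {55, 56, 57} × {δ} = {(55,δ), (56,δ), (57,δ)}
  {55, 56, 57} × {ε} = {(55,ε), (56,ε), (57,ε)}
  {55, 56} × {δ, ε} = {(55,δ), (55,ε), (56,δ), (56,ε)}
  {55, 56, 57} × {δ, ε} = {(55,δ), (55,ε), (56,δ), (56,ε), (57,δ), (57,ε)}
These 10 distinct sets form the basis B.
Close under arbitrary unions to get τ_{X×Y}; counting gives |τ_{X×Y}| = 16.


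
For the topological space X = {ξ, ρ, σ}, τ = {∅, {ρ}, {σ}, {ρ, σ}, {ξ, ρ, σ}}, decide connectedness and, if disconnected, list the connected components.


(X, τ) is connected.

Find clopen sets (U ∈ τ with X ∖ U ∈ τ):
  U = ∅, X ∖ U = {ξ, ρ, σ} — both open, so U is clopen.
  U = {ξ, ρ, σ}, X ∖ U = ∅ — both open, so U is clopen.
Only trivial clopens (∅ and X) exist, so (X, τ) is connected.
Compute connected components by grouping points that agree on all clopens:
  component: {ξ, ρ, σ}


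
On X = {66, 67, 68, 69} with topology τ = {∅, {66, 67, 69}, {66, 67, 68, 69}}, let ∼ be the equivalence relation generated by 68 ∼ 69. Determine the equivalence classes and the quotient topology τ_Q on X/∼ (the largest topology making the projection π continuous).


X/∼ = {[66], [67], [68=69]}; |τ_Q| = 2.

Equivalence classes: [66], [67], [68=69].
Quotient map π: X → X/∼ sends 66 ↦ [66], 67 ↦ [67], 68 ↦ [68=69], 69 ↦ [68=69].
For each subset V ⊆ X/∼, compute π^{-1}(V) ⊆ X and check whether π^{-1}(V) ∈ τ. V is open in τ_Q iff π^{-1}(V) ∈ τ.
  V = {}: π^{-1}(V) = ∅ ∈ τ ✓.
  V = {[66]}: π^{-1}(V) = {66} ∉ τ ✗.
  V = {[67]}: π^{-1}(V) = {67} ∉ τ ✗.
  V = {[66], [67]}: π^{-1}(V) = {66, 67} ∉ τ ✗.
  V = {[68=69]}: π^{-1}(V) = {68, 69} ∉ τ ✗.
  V = {[66], [68=69]}: π^{-1}(V) = {66, 68, 69} ∉ τ ✗.
  V = {[67], [68=69]}: π^{-1}(V) = {67, 68, 69} ∉ τ ✗.
  V = {[66], [67], [68=69]}: π^{-1}(V) = {66, 67, 68, 69} ∈ τ ✓.
Open sets in the quotient: τ_Q = {{}, {[66], [67], [68=69]}} (2 elements).


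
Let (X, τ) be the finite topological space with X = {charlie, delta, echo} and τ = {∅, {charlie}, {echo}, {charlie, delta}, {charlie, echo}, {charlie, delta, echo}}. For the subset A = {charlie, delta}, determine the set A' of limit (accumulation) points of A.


A' = {delta}

For each x ∈ X, list the open sets U ∈ τ with x ∈ U, then check whether U ∩ (A ∖ {x}) ≠ ∅ for every such U.
  x = charlie: open {charlie} ∋ x has {charlie} ∩ (A ∖ {charlie}) = ∅, so x is NOT a limit point.
  x = delta: opens ∋ x are {charlie, delta}, {charlie, delta, echo}; each meets A ∖ {delta}, so x IS a limit point.
  x = echo: open {echo} ∋ x has {echo} ∩ (A ∖ {echo}) = ∅, so x is NOT a limit point.
Collecting: A' = {delta}.


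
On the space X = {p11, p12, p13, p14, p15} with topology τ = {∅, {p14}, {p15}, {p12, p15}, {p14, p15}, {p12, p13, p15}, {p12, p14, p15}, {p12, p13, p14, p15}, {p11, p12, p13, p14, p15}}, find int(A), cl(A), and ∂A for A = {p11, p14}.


int(A) = {p14}, cl(A) = {p11, p14}, ∂A = {p11}.

Closed sets in (X, τ) are complements of opens:
  closed(X, τ) = {∅, {p11}, {p11, p13}, {p11, p14}, {p11, p12, p13}, {p11, p13, p14}, {p11, p12, p13, p14}, {p11, p12, p13, p15}, {p11, p12, p13, p14, p15}}.
int(A) = ⋃ {U ∈ τ : U ⊆ A}. Opens contained in A: ∅, {p14}.
Taking the union of these: int(A) = {p14}.
cl(A) = ⋂ {C closed : A ⊆ C}. Closed sets containing A: {p11, p14}, {p11, p13, p14}, {p11, p12, p13, p14}, {p11, p12, p13, p14, p15}.
Intersecting these: cl(A) = {p11, p14}.
∂A = cl(A) ∖ int(A) = {p11, p14} ∖ {p14} = {p11}.


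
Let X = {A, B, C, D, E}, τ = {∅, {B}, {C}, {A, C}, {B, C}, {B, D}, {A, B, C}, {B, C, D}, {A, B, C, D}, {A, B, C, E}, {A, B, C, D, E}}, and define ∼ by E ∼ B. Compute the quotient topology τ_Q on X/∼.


X/∼ = {[A], [B=E], [C], [D]}; |τ_Q| = 5.

Equivalence classes: [A], [B=E], [C], [D].
Quotient map π: X → X/∼ sends A ↦ [A], B ↦ [B=E], C ↦ [C], D ↦ [D], E ↦ [B=E].
For each subset V ⊆ X/∼, compute π^{-1}(V) ⊆ X and check whether π^{-1}(V) ∈ τ. V is open in τ_Q iff π^{-1}(V) ∈ τ.
  V = {}: π^{-1}(V) = ∅ ∈ τ ✓.
  V = {[A]}: π^{-1}(V) = {A} ∉ τ ✗.
  V = {[B=E]}: π^{-1}(V) = {B, E} ∉ τ ✗.
  V = {[A], [B=E]}: π^{-1}(V) = {A, B, E} ∉ τ ✗.
  V = {[C]}: π^{-1}(V) = {C} ∈ τ ✓.
  V = {[A], [C]}: π^{-1}(V) = {A, C} ∈ τ ✓.
  V = {[B=E], [C]}: π^{-1}(V) = {B, C, E} ∉ τ ✗.
  V = {[A], [B=E], [C]}: π^{-1}(V) = {A, B, C, E} ∈ τ ✓.
  V = {[D]}: π^{-1}(V) = {D} ∉ τ ✗.
  V = {[A], [D]}: π^{-1}(V) = {A, D} ∉ τ ✗.
  V = {[B=E], [D]}: π^{-1}(V) = {B, D, E} ∉ τ ✗.
  V = {[A], [B=E], [D]}: π^{-1}(V) = {A, B, D, E} ∉ τ ✗.
  V = {[C], [D]}: π^{-1}(V) = {C, D} ∉ τ ✗.
  V = {[A], [C], [D]}: π^{-1}(V) = {A, C, D} ∉ τ ✗.
  V = {[B=E], [C], [D]}: π^{-1}(V) = {B, C, D, E} ∉ τ ✗.
  V = {[A], [B=E], [C], [D]}: π^{-1}(V) = {A, B, C, D, E} ∈ τ ✓.
Open sets in the quotient: τ_Q = {{}, {[C]}, {[A], [C]}, {[A], [B=E], [C]}, {[A], [B=E], [C], [D]}} (5 elements).


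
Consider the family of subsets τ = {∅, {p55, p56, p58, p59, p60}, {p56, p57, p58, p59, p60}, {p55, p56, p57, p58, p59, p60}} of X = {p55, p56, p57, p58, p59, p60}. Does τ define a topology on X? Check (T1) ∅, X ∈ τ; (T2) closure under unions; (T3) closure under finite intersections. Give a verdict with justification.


τ is NOT a topology on X.

Axiom (T1): ∅ ∈ τ? Yes; X ∈ τ? Yes.
Axiom (T2/T3): check pairwise unions and intersections of members of τ.
Counterexample for (T3): {p55, p56, p58, p59, p60} ∩ {p56, p57, p58, p59, p60} = {p56, p58, p59, p60} ∉ τ. Therefore τ is NOT a topology.


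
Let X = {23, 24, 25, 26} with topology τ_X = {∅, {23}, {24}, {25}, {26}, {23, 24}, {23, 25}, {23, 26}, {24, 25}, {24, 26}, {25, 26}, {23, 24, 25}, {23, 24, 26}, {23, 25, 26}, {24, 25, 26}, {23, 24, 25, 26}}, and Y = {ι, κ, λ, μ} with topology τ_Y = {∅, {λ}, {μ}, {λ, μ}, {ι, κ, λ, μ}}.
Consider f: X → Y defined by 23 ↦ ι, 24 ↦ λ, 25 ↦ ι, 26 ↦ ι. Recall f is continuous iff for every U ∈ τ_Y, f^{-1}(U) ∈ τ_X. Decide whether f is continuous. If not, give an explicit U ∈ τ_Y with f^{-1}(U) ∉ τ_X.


f IS continuous.

Compute f^{-1}(U) for each U ∈ τ_Y:
  U = ∅: f^{-1}(U) = ∅ ∈ τ_X ✓.
  U = {λ}: f^{-1}(U) = {24} ∈ τ_X ✓.
  U = {μ}: f^{-1}(U) = ∅ ∈ τ_X ✓.
  U = {λ, μ}: f^{-1}(U) = {24} ∈ τ_X ✓.
  U = {ι, κ, λ, μ}: f^{-1}(U) = {23, 24, 25, 26} ∈ τ_X ✓.
Every preimage lies in τ_X, so f IS continuous.


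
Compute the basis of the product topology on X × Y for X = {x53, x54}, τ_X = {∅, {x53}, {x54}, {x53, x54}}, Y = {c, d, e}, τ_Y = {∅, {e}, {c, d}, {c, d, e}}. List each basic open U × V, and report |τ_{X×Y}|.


Basis B = {∅ × ∅, {x53} × {e}, {x54} × {e}, {x53} × {c, d}, {x53, x54} × {e}, {x54} × {c, d}, {x53} × {c, d, e}, {x54} × {c, d, e}, {x53, x54} × {c, d}, {x53, x54} × {c, d, e}}; |τ_{X×Y}| = 16.

Enumerate products U × V with U ∈ τ_X, V ∈ τ_Y (deduplicated):
  ∅ × ∅ = {} (∅)
  {x53} × {e} = {(x53,e)}
  {x54} × {e} = {(x54,e)}
  {x53} × {c, d} = {(x53,c), (x53,d)}
  {x53, x54} × {e} = {(x53,e), (x54,e)}
  {x54} × {c, d} = {(x54,c), (x54,d)}
  {x53} × {c, d, e} = {(x53,c), (x53,d), (x53,e)}
  {x54} × {c, d, e} = {(x54,c), (x54,d), (x54,e)}
  {x53, x54} × {c, d} = {(x53,c), (x53,d), (x54,c), (x54,d)}
  {x53, x54} × {c, d, e} = {(x53,c), (x53,d), (x53,e), (x54,c), (x54,d), (x54,e)}
These 10 distinct sets form the basis B.
Close under arbitrary unions to get τ_{X×Y}; counting gives |τ_{X×Y}| = 16.


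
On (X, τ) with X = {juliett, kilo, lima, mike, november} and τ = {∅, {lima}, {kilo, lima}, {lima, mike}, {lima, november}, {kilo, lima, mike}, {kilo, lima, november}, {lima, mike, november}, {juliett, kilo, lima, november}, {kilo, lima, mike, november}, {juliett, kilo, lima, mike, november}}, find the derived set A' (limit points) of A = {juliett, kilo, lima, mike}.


A' = {juliett, kilo, mike, november}

For each x ∈ X, list the open sets U ∈ τ with x ∈ U, then check whether U ∩ (A ∖ {x}) ≠ ∅ for every such U.
  x = juliett: opens ∋ x are {juliett, kilo, lima, november}, {juliett, kilo, lima, mike, november}; each meets A ∖ {juliett}, so x IS a limit point.
  x = kilo: opens ∋ x are {kilo, lima}, {kilo, lima, mike}, {kilo, lima, november}, {juliett, kilo, lima, november}, {kilo, lima, mike, november}, {juliett, kilo, lima, mike, november}; each meets A ∖ {kilo}, so x IS a limit point.
  x = lima: open {lima} ∋ x has {lima} ∩ (A ∖ {lima}) = ∅, so x is NOT a limit point.
  x = mike: opens ∋ x are {lima, mike}, {kilo, lima, mike}, {lima, mike, november}, {kilo, lima, mike, november}, {juliett, kilo, lima, mike, november}; each meets A ∖ {mike}, so x IS a limit point.
  x = november: opens ∋ x are {lima, november}, {kilo, lima, november}, {lima, mike, november}, {juliett, kilo, lima, november}, {kilo, lima, mike, november}, {juliett, kilo, lima, mike, november}; each meets A ∖ {november}, so x IS a limit point.
Collecting: A' = {juliett, kilo, mike, november}.


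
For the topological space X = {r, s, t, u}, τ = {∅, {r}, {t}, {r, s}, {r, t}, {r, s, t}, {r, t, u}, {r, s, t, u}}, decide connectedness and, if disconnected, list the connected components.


(X, τ) is connected.

Find clopen sets (U ∈ τ with X ∖ U ∈ τ):
  U = ∅, X ∖ U = {r, s, t, u} — both open, so U is clopen.
  U = {r, s, t, u}, X ∖ U = ∅ — both open, so U is clopen.
Only trivial clopens (∅ and X) exist, so (X, τ) is connected.
Compute connected components by grouping points that agree on all clopens:
  component: {r, s, t, u}


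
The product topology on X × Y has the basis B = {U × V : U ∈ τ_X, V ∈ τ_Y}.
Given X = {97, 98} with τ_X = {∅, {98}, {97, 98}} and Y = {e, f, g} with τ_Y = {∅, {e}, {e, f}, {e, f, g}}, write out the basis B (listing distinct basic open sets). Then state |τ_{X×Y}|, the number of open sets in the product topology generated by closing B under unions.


Basis B = {∅ × ∅, {98} × {e}, {97, 98} × {e}, {98} × {e, f}, {98} × {e, f, g}, {97, 98} × {e, f}, {97, 98} × {e, f, g}}; |τ_{X×Y}| = 10.

Enumerate products U × V with U ∈ τ_X, V ∈ τ_Y (deduplicated):
  ∅ × ∅ = {} (∅)
  {98} × {e} = {(98,e)}
  {97, 98} × {e} = {(97,e), (98,e)}
  {98} × {e, f} = {(98,e), (98,f)}
  {98} × {e, f, g} = {(98,e), (98,f), (98,g)}
  {97, 98} × {e, f} = {(97,e), (97,f), (98,e), (98,f)}
  {97, 98} × {e, f, g} = {(97,e), (97,f), (97,g), (98,e), (98,f), (98,g)}
These 7 distinct sets form the basis B.
Close under arbitrary unions to get τ_{X×Y}; counting gives |τ_{X×Y}| = 10.


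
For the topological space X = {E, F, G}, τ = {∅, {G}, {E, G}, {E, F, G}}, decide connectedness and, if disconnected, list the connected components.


(X, τ) is connected.

Find clopen sets (U ∈ τ with X ∖ U ∈ τ):
  U = ∅, X ∖ U = {E, F, G} — both open, so U is clopen.
  U = {E, F, G}, X ∖ U = ∅ — both open, so U is clopen.
Only trivial clopens (∅ and X) exist, so (X, τ) is connected.
Compute connected components by grouping points that agree on all clopens:
  component: {E, F, G}


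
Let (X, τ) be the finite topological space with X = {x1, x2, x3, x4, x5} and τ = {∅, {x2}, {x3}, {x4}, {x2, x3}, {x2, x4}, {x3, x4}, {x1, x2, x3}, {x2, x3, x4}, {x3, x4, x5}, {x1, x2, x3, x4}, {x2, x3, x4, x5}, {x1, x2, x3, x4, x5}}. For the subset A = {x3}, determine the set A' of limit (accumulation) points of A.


A' = {x1, x5}

For each x ∈ X, list the open sets U ∈ τ with x ∈ U, then check whether U ∩ (A ∖ {x}) ≠ ∅ for every such U.
  x = x1: opens ∋ x are {x1, x2, x3}, {x1, x2, x3, x4}, {x1, x2, x3, x4, x5}; each meets A ∖ {x1}, so x IS a limit point.
  x = x2: open {x2} ∋ x has {x2} ∩ (A ∖ {x2}) = ∅, so x is NOT a limit point.
  x = x3: open {x3} ∋ x has {x3} ∩ (A ∖ {x3}) = ∅, so x is NOT a limit point.
  x = x4: open {x4} ∋ x has {x4} ∩ (A ∖ {x4}) = ∅, so x is NOT a limit point.
  x = x5: opens ∋ x are {x3, x4, x5}, {x2, x3, x4, x5}, {x1, x2, x3, x4, x5}; each meets A ∖ {x5}, so x IS a limit point.
Collecting: A' = {x1, x5}.


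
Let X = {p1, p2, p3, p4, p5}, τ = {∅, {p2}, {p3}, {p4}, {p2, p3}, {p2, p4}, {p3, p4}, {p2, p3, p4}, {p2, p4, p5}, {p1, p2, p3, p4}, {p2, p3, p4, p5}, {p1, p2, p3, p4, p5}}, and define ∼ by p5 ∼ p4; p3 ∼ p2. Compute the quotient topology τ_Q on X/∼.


X/∼ = {[p1], [p2=p3], [p4=p5]}; |τ_Q| = 4.

Equivalence classes: [p1], [p2=p3], [p4=p5].
Quotient map π: X → X/∼ sends p1 ↦ [p1], p2 ↦ [p2=p3], p3 ↦ [p2=p3], p4 ↦ [p4=p5], p5 ↦ [p4=p5].
For each subset V ⊆ X/∼, compute π^{-1}(V) ⊆ X and check whether π^{-1}(V) ∈ τ. V is open in τ_Q iff π^{-1}(V) ∈ τ.
  V = {}: π^{-1}(V) = ∅ ∈ τ ✓.
  V = {[p1]}: π^{-1}(V) = {p1} ∉ τ ✗.
  V = {[p2=p3]}: π^{-1}(V) = {p2, p3} ∈ τ ✓.
  V = {[p1], [p2=p3]}: π^{-1}(V) = {p1, p2, p3} ∉ τ ✗.
  V = {[p4=p5]}: π^{-1}(V) = {p4, p5} ∉ τ ✗.
  V = {[p1], [p4=p5]}: π^{-1}(V) = {p1, p4, p5} ∉ τ ✗.
  V = {[p2=p3], [p4=p5]}: π^{-1}(V) = {p2, p3, p4, p5} ∈ τ ✓.
  V = {[p1], [p2=p3], [p4=p5]}: π^{-1}(V) = {p1, p2, p3, p4, p5} ∈ τ ✓.
Open sets in the quotient: τ_Q = {{}, {[p2=p3]}, {[p2=p3], [p4=p5]}, {[p1], [p2=p3], [p4=p5]}} (4 elements).


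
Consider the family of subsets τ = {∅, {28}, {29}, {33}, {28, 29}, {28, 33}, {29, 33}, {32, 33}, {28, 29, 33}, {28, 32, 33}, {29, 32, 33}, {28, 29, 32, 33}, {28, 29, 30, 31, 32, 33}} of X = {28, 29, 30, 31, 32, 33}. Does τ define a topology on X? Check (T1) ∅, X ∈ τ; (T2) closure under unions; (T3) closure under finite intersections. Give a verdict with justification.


τ IS a topology on X.

Axiom (T1): ∅ ∈ τ? Yes; X ∈ τ? Yes.
Axiom (T2/T3): check pairwise unions and intersections of members of τ.
All pairwise intersections and unions checked — each lies in τ. Therefore τ satisfies (T1), (T2), (T3): it IS a topology on X.


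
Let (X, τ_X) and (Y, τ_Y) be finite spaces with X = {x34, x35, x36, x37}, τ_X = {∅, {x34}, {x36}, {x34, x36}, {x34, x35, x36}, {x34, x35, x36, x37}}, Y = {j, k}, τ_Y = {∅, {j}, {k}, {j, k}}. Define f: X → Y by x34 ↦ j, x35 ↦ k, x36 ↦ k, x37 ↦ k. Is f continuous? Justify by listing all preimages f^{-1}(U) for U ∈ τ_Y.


f is NOT continuous.

Compute f^{-1}(U) for each U ∈ τ_Y:
  U = ∅: f^{-1}(U) = ∅ ∈ τ_X ✓.
  U = {j}: f^{-1}(U) = {x34} ∈ τ_X ✓.
  U = {k}: f^{-1}(U) = {x35, x36, x37} ∉ τ_X ✗.
  U = {j, k}: f^{-1}(U) = {x34, x35, x36, x37} ∈ τ_X ✓.
Found U = {k} with f^{-1}(U) = {x35, x36, x37} not in τ_X. Therefore f is NOT continuous.


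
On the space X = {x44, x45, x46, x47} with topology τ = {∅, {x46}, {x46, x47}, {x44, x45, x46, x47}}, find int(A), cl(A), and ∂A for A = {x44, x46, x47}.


int(A) = {x46, x47}, cl(A) = {x44, x45, x46, x47}, ∂A = {x44, x45}.

Closed sets in (X, τ) are complements of opens:
  closed(X, τ) = {∅, {x44, x45}, {x44, x45, x47}, {x44, x45, x46, x47}}.
int(A) = ⋃ {U ∈ τ : U ⊆ A}. Opens contained in A: ∅, {x46}, {x46, x47}.
Taking the union of these: int(A) = {x46, x47}.
cl(A) = ⋂ {C closed : A ⊆ C}. Closed sets containing A: {x44, x45, x46, x47}.
Intersecting these: cl(A) = {x44, x45, x46, x47}.
∂A = cl(A) ∖ int(A) = {x44, x45, x46, x47} ∖ {x46, x47} = {x44, x45}.


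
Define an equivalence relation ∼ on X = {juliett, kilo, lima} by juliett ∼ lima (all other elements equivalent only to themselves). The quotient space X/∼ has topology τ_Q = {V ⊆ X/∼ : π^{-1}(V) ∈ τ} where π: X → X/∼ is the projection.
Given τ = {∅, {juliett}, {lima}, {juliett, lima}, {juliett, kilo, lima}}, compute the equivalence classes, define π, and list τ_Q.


X/∼ = {[juliett=lima], [kilo]}; |τ_Q| = 3.

Equivalence classes: [juliett=lima], [kilo].
Quotient map π: X → X/∼ sends juliett ↦ [juliett=lima], kilo ↦ [kilo], lima ↦ [juliett=lima].
For each subset V ⊆ X/∼, compute π^{-1}(V) ⊆ X and check whether π^{-1}(V) ∈ τ. V is open in τ_Q iff π^{-1}(V) ∈ τ.
  V = {}: π^{-1}(V) = ∅ ∈ τ ✓.
  V = {[juliett=lima]}: π^{-1}(V) = {juliett, lima} ∈ τ ✓.
  V = {[kilo]}: π^{-1}(V) = {kilo} ∉ τ ✗.
  V = {[juliett=lima], [kilo]}: π^{-1}(V) = {juliett, kilo, lima} ∈ τ ✓.
Open sets in the quotient: τ_Q = {{}, {[juliett=lima]}, {[juliett=lima], [kilo]}} (3 elements).


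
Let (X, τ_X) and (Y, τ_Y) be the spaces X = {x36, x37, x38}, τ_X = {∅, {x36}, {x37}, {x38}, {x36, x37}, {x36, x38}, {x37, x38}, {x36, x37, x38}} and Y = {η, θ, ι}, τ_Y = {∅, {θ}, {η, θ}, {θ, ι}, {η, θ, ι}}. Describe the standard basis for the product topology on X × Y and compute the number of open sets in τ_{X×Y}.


Basis B = {∅ × ∅, {x36} × {θ}, {x37} × {θ}, {x38} × {θ}, {x36} × {η, θ}, {x36} × {θ, ι}, {x36, x37} × {θ}, {x36, x38} × {θ}, {x37} × {η, θ}, {x37} × {θ, ι}, {x37, x38} × {θ}, {x38} × {η, θ}, {x38} × {θ, ι}, {x36} × {η, θ, ι}, {x36, x37, x38} × {θ}, {x37} × {η, θ, ι}, {x38} × {η, θ, ι}, {x36, x37} × {η, θ}, {x36, x38} × {η, θ}, {x36, x37} × {θ, ι}, {x36, x38} × {θ, ι}, {x37, x38} × {η, θ}, {x37, x38} × {θ, ι}, {x36, x37} × {η, θ, ι}, {x36, x38} × {η, θ, ι}, {x36, x37, x38} × {η, θ}, {x36, x37, x38} × {θ, ι}, {x37, x38} × {η, θ, ι}, {x36, x37, x38} × {η, θ, ι}}; |τ_{X×Y}| = 125.

Enumerate products U × V with U ∈ τ_X, V ∈ τ_Y (deduplicated):
  ∅ × ∅ = {} (∅)
  {x36} × {θ} = {(x36,θ)}
  {x37} × {θ} = {(x37,θ)}
  {x38} × {θ} = {(x38,θ)}
  {x36} × {η, θ} = {(x36,η), (x36,θ)}
  {x36} × {θ, ι} = {(x36,θ), (x36,ι)}
  {x36, x37} × {θ} = {(x36,θ), (x37,θ)}
  {x36, x38} × {θ} = {(x36,θ), (x38,θ)}
  {x37} × {η, θ} = {(x37,η), (x37,θ)}
  {x37} × {θ, ι} = {(x37,θ), (x37,ι)}
  {x37, x38} × {θ} = {(x37,θ), (x38,θ)}
  {x38} × {η, θ} = {(x38,η), (x38,θ)}
  {x38} × {θ, ι} = {(x38,θ), (x38,ι)}
  {x36} × {η, θ, ι} = {(x36,η), (x36,θ), (x36,ι)}
  {x36, x37, x38} × {θ} = {(x36,θ), (x37,θ), (x38,θ)}
  {x37} × {η, θ, ι} = {(x37,η), (x37,θ), (x37,ι)}
  {x38} × {η, θ, ι} = {(x38,η), (x38,θ), (x38,ι)}
  {x36, x37} × {η, θ} = {(x36,η), (x36,θ), (x37,η), (x37,θ)}
  {x36, x38} × {η, θ} = {(x36,η), (x36,θ), (x38,η), (x38,θ)}
  {x36, x37} × {θ, ι} = {(x36,θ), (x36,ι), (x37,θ), (x37,ι)}
  {x36, x38} × {θ, ι} = {(x36,θ), (x36,ι), (x38,θ), (x38,ι)}
  {x37, x38} × {η, θ} = {(x37,η), (x37,θ), (x38,η), (x38,θ)}
  {x37, x38} × {θ, ι} = {(x37,θ), (x37,ι), (x38,θ), (x38,ι)}
  {x36, x37} × {η, θ, ι} = {(x36,η), (x36,θ), (x36,ι), (x37,η), (x37,θ), (x37,ι)}
  {x36, x38} × {η, θ, ι} = {(x36,η), (x36,θ), (x36,ι), (x38,η), (x38,θ), (x38,ι)}
  {x36, x37, x38} × {η, θ} = {(x36,η), (x36,θ), (x37,η), (x37,θ), (x38,η), (x38,θ)}
  {x36, x37, x38} × {θ, ι} = {(x36,θ), (x36,ι), (x37,θ), (x37,ι), (x38,θ), (x38,ι)}
  {x37, x38} × {η, θ, ι} = {(x37,η), (x37,θ), (x37,ι), (x38,η), (x38,θ), (x38,ι)}
  {x36, x37, x38} × {η, θ, ι} = {(x36,η), (x36,θ), (x36,ι), (x37,η), (x37,θ), (x37,ι), (x38,η), (x38,θ), (x38,ι)}
These 29 distinct sets form the basis B.
Close under arbitrary unions to get τ_{X×Y}; counting gives |τ_{X×Y}| = 125.


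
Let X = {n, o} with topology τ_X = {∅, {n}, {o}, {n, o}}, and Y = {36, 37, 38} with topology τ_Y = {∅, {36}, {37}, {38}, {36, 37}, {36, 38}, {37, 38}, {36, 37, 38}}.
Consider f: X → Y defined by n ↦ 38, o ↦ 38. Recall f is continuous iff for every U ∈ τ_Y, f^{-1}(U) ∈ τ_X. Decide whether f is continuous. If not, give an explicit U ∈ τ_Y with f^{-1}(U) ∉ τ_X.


f IS continuous.

Compute f^{-1}(U) for each U ∈ τ_Y:
  U = ∅: f^{-1}(U) = ∅ ∈ τ_X ✓.
  U = {36}: f^{-1}(U) = ∅ ∈ τ_X ✓.
  U = {37}: f^{-1}(U) = ∅ ∈ τ_X ✓.
  U = {38}: f^{-1}(U) = {n, o} ∈ τ_X ✓.
  U = {36, 37}: f^{-1}(U) = ∅ ∈ τ_X ✓.
  U = {36, 38}: f^{-1}(U) = {n, o} ∈ τ_X ✓.
  U = {37, 38}: f^{-1}(U) = {n, o} ∈ τ_X ✓.
  U = {36, 37, 38}: f^{-1}(U) = {n, o} ∈ τ_X ✓.
Every preimage lies in τ_X, so f IS continuous.


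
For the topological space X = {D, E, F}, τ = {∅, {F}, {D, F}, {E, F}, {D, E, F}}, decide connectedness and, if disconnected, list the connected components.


(X, τ) is connected.

Find clopen sets (U ∈ τ with X ∖ U ∈ τ):
  U = ∅, X ∖ U = {D, E, F} — both open, so U is clopen.
  U = {D, E, F}, X ∖ U = ∅ — both open, so U is clopen.
Only trivial clopens (∅ and X) exist, so (X, τ) is connected.
Compute connected components by grouping points that agree on all clopens:
  component: {D, E, F}


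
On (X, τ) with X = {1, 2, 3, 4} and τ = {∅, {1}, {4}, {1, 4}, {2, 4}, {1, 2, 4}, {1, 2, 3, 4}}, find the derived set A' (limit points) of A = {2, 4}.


A' = {2, 3}

For each x ∈ X, list the open sets U ∈ τ with x ∈ U, then check whether U ∩ (A ∖ {x}) ≠ ∅ for every such U.
  x = 1: open {1} ∋ x has {1} ∩ (A ∖ {1}) = ∅, so x is NOT a limit point.
  x = 2: opens ∋ x are {2, 4}, {1, 2, 4}, {1, 2, 3, 4}; each meets A ∖ {2}, so x IS a limit point.
  x = 3: opens ∋ x are {1, 2, 3, 4}; each meets A ∖ {3}, so x IS a limit point.
  x = 4: open {4} ∋ x has {4} ∩ (A ∖ {4}) = ∅, so x is NOT a limit point.
Collecting: A' = {2, 3}.


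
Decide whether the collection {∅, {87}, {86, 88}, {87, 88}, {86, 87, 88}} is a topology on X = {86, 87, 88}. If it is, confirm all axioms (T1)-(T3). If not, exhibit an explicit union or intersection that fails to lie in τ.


τ is NOT a topology on X.

Axiom (T1): ∅ ∈ τ? Yes; X ∈ τ? Yes.
Axiom (T2/T3): check pairwise unions and intersections of members of τ.
Counterexample for (T3): {86, 88} ∩ {87, 88} = {88} ∉ τ. Therefore τ is NOT a topology.


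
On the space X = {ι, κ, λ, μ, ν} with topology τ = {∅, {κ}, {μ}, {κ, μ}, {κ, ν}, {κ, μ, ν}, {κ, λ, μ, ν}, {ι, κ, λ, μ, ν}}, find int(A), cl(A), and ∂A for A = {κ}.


int(A) = {κ}, cl(A) = {ι, κ, λ, ν}, ∂A = {ι, λ, ν}.

Closed sets in (X, τ) are complements of opens:
  closed(X, τ) = {∅, {ι}, {ι, λ}, {ι, λ, μ}, {ι, λ, ν}, {ι, κ, λ, ν}, {ι, λ, μ, ν}, {ι, κ, λ, μ, ν}}.
int(A) = ⋃ {U ∈ τ : U ⊆ A}. Opens contained in A: ∅, {κ}.
Taking the union of these: int(A) = {κ}.
cl(A) = ⋂ {C closed : A ⊆ C}. Closed sets containing A: {ι, κ, λ, ν}, {ι, κ, λ, μ, ν}.
Intersecting these: cl(A) = {ι, κ, λ, ν}.
∂A = cl(A) ∖ int(A) = {ι, κ, λ, ν} ∖ {κ} = {ι, λ, ν}.


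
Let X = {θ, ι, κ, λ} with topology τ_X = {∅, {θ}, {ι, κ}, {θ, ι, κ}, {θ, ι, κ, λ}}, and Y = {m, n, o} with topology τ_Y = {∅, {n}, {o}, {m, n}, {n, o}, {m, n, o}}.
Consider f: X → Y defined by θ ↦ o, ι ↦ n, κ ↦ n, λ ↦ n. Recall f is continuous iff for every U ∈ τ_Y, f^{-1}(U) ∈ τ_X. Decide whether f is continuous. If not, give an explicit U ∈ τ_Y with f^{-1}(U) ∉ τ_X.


f is NOT continuous.

Compute f^{-1}(U) for each U ∈ τ_Y:
  U = ∅: f^{-1}(U) = ∅ ∈ τ_X ✓.
  U = {n}: f^{-1}(U) = {ι, κ, λ} ∉ τ_X ✗.
  U = {o}: f^{-1}(U) = {θ} ∈ τ_X ✓.
  U = {m, n}: f^{-1}(U) = {ι, κ, λ} ∉ τ_X ✗.
  U = {n, o}: f^{-1}(U) = {θ, ι, κ, λ} ∈ τ_X ✓.
  U = {m, n, o}: f^{-1}(U) = {θ, ι, κ, λ} ∈ τ_X ✓.
Found U = {n} with f^{-1}(U) = {ι, κ, λ} not in τ_X. Therefore f is NOT continuous.


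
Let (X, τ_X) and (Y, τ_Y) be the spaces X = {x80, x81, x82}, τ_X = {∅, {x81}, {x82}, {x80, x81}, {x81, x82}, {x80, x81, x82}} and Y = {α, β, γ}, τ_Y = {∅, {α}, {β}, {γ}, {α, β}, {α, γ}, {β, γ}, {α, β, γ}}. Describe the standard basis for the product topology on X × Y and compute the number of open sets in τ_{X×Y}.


Basis B = {∅ × ∅, {x81} × {α}, {x81} × {β}, {x81} × {γ}, {x82} × {α}, {x82} × {β}, {x82} × {γ}, {x80, x81} × {α}, {x80, x81} × {β}, {x80, x81} × {γ}, {x81} × {α, β}, {x81} × {α, γ}, {x81, x82} × {α}, {x81} × {β, γ}, {x81, x82} × {β}, {x81, x82} × {γ}, {x82} × {α, β}, {x82} × {α, γ}, {x82} × {β, γ}, {x80, x81, x82} × {α}, {x80, x81, x82} × {β}, {x80, x81, x82} × {γ}, {x81} × {α, β, γ}, {x82} × {α, β, γ}, {x80, x81} × {α, β}, {x80, x81} × {α, γ}, {x80, x81} × {β, γ}, {x81, x82} × {α, β}, {x81, x82} × {α, γ}, {x81, x82} × {β, γ}, {x80, x81} × {α, β, γ}, {x80, x81, x82} × {α, β}, {x80, x81, x82} × {α, γ}, {x80, x81, x82} × {β, γ}, {x81, x82} × {α, β, γ}, {x80, x81, x82} × {α, β, γ}}; |τ_{X×Y}| = 216.

Enumerate products U × V with U ∈ τ_X, V ∈ τ_Y (deduplicated):
  ∅ × ∅ = {} (∅)
  {x81} × {α} = {(x81,α)}
  {x81} × {β} = {(x81,β)}
  {x81} × {γ} = {(x81,γ)}
  {x82} × {α} = {(x82,α)}
  {x82} × {β} = {(x82,β)}
  {x82} × {γ} = {(x82,γ)}
  {x80, x81} × {α} = {(x80,α), (x81,α)}
  {x80, x81} × {β} = {(x80,β), (x81,β)}
  {x80, x81} × {γ} = {(x80,γ), (x81,γ)}
  {x81} × {α, β} = {(x81,α), (x81,β)}
  {x81} × {α, γ} = {(x81,α), (x81,γ)}
  {x81, x82} × {α} = {(x81,α), (x82,α)}
  {x81} × {β, γ} = {(x81,β), (x81,γ)}
  {x81, x82} × {β} = {(x81,β), (x82,β)}
  {x81, x82} × {γ} = {(x81,γ), (x82,γ)}
  {x82} × {α, β} = {(x82,α), (x82,β)}
  {x82} × {α, γ} = {(x82,α), (x82,γ)}
  {x82} × {β, γ} = {(x82,β), (x82,γ)}
  {x80, x81, x82} × {α} = {(x80,α), (x81,α), (x82,α)}
  {x80, x81, x82} × {β} = {(x80,β), (x81,β), (x82,β)}
  {x80, x81, x82} × {γ} = {(x80,γ), (x81,γ), (x82,γ)}
  {x81} × {α, β, γ} = {(x81,α), (x81,β), (x81,γ)}
  {x82} × {α, β, γ} = {(x82,α), (x82,β), (x82,γ)}
  {x80, x81} × {α, β} = {(x80,α), (x80,β), (x81,α), (x81,β)}
  {x80, x81} × {α, γ} = {(x80,α), (x80,γ), (x81,α), (x81,γ)}
  {x80, x81} × {β, γ} = {(x80,β), (x80,γ), (x81,β), (x81,γ)}
  {x81, x82} × {α, β} = {(x81,α), (x81,β), (x82,α), (x82,β)}
  {x81, x82} × {α, γ} = {(x81,α), (x81,γ), (x82,α), (x82,γ)}
  {x81, x82} × {β, γ} = {(x81,β), (x81,γ), (x82,β), (x82,γ)}
  {x80, x81} × {α, β, γ} = {(x80,α), (x80,β), (x80,γ), (x81,α), (x81,β), (x81,γ)}
  {x80, x81, x82} × {α, β} = {(x80,α), (x80,β), (x81,α), (x81,β), (x82,α), (x82,β)}
  {x80, x81, x82} × {α, γ} = {(x80,α), (x80,γ), (x81,α), (x81,γ), (x82,α), (x82,γ)}
  {x80, x81, x82} × {β, γ} = {(x80,β), (x80,γ), (x81,β), (x81,γ), (x82,β), (x82,γ)}
  {x81, x82} × {α, β, γ} = {(x81,α), (x81,β), (x81,γ), (x82,α), (x82,β), (x82,γ)}
  {x80, x81, x82} × {α, β, γ} = {(x80,α), (x80,β), (x80,γ), (x81,α), (x81,β), (x81,γ), (x82,α), (x82,β), (x82,γ)}
These 36 distinct sets form the basis B.
Close under arbitrary unions to get τ_{X×Y}; counting gives |τ_{X×Y}| = 216.
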